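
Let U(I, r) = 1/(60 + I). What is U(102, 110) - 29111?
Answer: -4715981/162 ≈ -29111.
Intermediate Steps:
U(102, 110) - 29111 = 1/(60 + 102) - 29111 = 1/162 - 29111 = -4715981/162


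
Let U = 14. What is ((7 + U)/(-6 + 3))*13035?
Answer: -91245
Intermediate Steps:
((7 + U)/(-6 + 3))*13035 = ((7 + 14)/(-6 + 3))*13035 = (21/(-3))*13035 = (21*(-⅓))*13035 = -7*13035 = -91245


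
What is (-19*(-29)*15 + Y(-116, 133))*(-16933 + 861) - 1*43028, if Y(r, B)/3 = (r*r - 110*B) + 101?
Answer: -81142340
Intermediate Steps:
Y(r, B) = 303 - 330*B + 3*r² (Y(r, B) = 3*((r*r - 110*B) + 101) = 3*((r² - 110*B) + 101) = 3*(101 + r² - 110*B) = 303 - 330*B + 3*r²)
(-19*(-29)*15 + Y(-116, 133))*(-16933 + 861) - 1*43028 = (-19*(-29)*15 + (303 - 330*133 + 3*(-116)²))*(-16933 + 861) - 1*43028 = (551*15 + (303 - 43890 + 3*13456))*(-16072) - 43028 = (8265 + (303 - 43890 + 40368))*(-16072) - 43028 = (8265 - 3219)*(-16072) - 43028 = 5046*(-16072) - 43028 = -81099312 - 43028 = -81142340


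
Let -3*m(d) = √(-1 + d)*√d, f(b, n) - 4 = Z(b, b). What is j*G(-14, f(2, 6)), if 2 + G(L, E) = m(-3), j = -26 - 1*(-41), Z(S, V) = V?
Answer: -30 + 10*√3 ≈ -12.679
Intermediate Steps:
f(b, n) = 4 + b
j = 15 (j = -26 + 41 = 15)
m(d) = -√d*√(-1 + d)/3 (m(d) = -√(-1 + d)*√d/3 = -√d*√(-1 + d)/3)
G(L, E) = -2 + 2*√3/3 (G(L, E) = -2 - √(-3)*√(-1 - 3)/3 = -2 - I*√3*√(-4)/3 = -2 - I*√3*2*I/3 = -2 + 2*√3/3)
j*G(-14, f(2, 6)) = 15*(-2 + 2*√3/3) = -30 + 10*√3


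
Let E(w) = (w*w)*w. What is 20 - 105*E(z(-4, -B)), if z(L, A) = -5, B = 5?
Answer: 13145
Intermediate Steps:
E(w) = w**3 (E(w) = w**2*w = w**3)
20 - 105*E(z(-4, -B)) = 20 - 105*(-5)**3 = 20 - 105*(-125) = 20 + 13125 = 13145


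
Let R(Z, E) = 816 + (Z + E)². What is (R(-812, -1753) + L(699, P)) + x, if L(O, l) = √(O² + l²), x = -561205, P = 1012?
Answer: 6018836 + 37*√1105 ≈ 6.0201e+6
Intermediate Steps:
R(Z, E) = 816 + (E + Z)²
(R(-812, -1753) + L(699, P)) + x = ((816 + (-1753 - 812)²) + √(699² + 1012²)) - 561205 = ((816 + (-2565)²) + √(488601 + 1024144)) - 561205 = ((816 + 6579225) + √1512745) - 561205 = (6580041 + 37*√1105) - 561205 = 6018836 + 37*√1105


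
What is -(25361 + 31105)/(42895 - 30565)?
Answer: -3137/685 ≈ -4.5796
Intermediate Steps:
-(25361 + 31105)/(42895 - 30565) = -56466/12330 = -1*3137/685 = -3137/685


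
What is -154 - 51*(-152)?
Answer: 7598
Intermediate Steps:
-154 - 51*(-152) = -154 + 7752 = 7598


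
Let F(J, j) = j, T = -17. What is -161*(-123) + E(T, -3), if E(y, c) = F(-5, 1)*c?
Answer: 19800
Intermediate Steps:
E(y, c) = c (E(y, c) = 1*c = c)
-161*(-123) + E(T, -3) = -161*(-123) - 3 = 19803 - 3 = 19800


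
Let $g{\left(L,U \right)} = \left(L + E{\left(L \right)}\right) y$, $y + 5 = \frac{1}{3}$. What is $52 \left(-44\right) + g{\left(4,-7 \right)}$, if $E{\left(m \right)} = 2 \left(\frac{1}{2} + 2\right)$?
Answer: $-2330$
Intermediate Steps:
$E{\left(m \right)} = 5$ ($E{\left(m \right)} = 2 \left(\frac{1}{2} + 2\right) = 2 \cdot \frac{5}{2} = 5$)
$y = - \frac{14}{3}$ ($y = -5 + \frac{1}{3} = - \frac{14}{3} \approx -4.6667$)
$g{\left(L,U \right)} = - \frac{70}{3} - \frac{14 L}{3}$ ($g{\left(L,U \right)} = \left(L + 5\right) \left(- \frac{14}{3}\right) = \left(5 + L\right) \left(- \frac{14}{3}\right) = - \frac{70}{3} - \frac{14 L}{3}$)
$52 \left(-44\right) + g{\left(4,-7 \right)} = 52 \left(-44\right) - 42 = -2288 - 42 = -2330$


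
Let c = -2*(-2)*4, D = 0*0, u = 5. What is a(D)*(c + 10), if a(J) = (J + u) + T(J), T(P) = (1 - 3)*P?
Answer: 130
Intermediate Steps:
D = 0
T(P) = -2*P
c = 16 (c = 4*4 = 16)
a(J) = 5 - J (a(J) = (J + 5) - 2*J = (5 + J) - 2*J = 5 - J)
a(D)*(c + 10) = (5 - 1*0)*(16 + 10) = (5 + 0)*26 = 5*26 = 130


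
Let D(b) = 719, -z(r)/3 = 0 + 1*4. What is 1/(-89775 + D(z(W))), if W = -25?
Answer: -1/89056 ≈ -1.1229e-5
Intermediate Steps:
z(r) = -12 (z(r) = -3*(0 + 1*4) = -3*(0 + 4) = -3*4 = -12)
1/(-89775 + D(z(W))) = 1/(-89775 + 719) = 1/(-89056) = -1/89056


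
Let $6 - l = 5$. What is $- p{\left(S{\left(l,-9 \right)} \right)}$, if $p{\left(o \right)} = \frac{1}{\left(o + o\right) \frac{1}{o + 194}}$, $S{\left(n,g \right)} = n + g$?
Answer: $\frac{93}{8} \approx 11.625$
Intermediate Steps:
$l = 1$ ($l = 6 - 5 = 1$)
$S{\left(n,g \right)} = g + n$
$p{\left(o \right)} = \frac{194 + o}{2 o}$ ($p{\left(o \right)} = \frac{1}{2 o \frac{1}{194 + o}} = \frac{194 + o}{2 o}$)
$- p{\left(S{\left(l,-9 \right)} \right)} = - \frac{194 + \left(-9 + 1\right)}{2 \left(-9 + 1\right)} = - \frac{194 - 8}{2 \left(-8\right)} = - \frac{\left(-1\right) 186}{2 \cdot 8} = \left(-1\right) \left(- \frac{93}{8}\right) = \frac{93}{8}$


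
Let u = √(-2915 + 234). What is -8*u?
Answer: -8*I*√2681 ≈ -414.23*I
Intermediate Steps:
u = I*√2681 (u = √(-2681) = I*√2681 ≈ 51.778*I)
-8*u = -8*I*√2681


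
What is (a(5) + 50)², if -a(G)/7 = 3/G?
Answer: 52441/25 ≈ 2097.6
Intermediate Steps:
a(G) = -21/G
(a(5) + 50)² = (-21/5 + 50)² = (229/5)² = 52441/25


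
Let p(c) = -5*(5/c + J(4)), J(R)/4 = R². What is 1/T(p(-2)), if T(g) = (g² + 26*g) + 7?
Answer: 4/346273 ≈ 1.1552e-5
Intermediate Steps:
J(R) = 4*R²
p(c) = -320 - 25/c (p(c) = -5*(5/c + 4*4²) = -5*(5/c + 4*16) = -5*(5/c + 64) = -5*(64 + 5/c) = -320 - 25/c)
T(g) = 7 + g² + 26*g
1/T(p(-2)) = 1/(7 + (-320 - 25/(-2))² + 26*(-320 - 25/(-2))) = 1/(7 + (-320 - 25*(-½))² + 26*(-320 - 25*(-½))) = 1/(7 + (-320 + 25/2)² + 26*(-320 + 25/2)) = 1/(7 + (-615/2)² + 26*(-615/2)) = 1/(7 + 378225/4 - 7995) = 1/(346273/4) = 4/346273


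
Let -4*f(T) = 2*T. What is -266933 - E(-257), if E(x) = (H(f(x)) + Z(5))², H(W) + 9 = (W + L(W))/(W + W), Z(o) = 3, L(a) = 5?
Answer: -70530566357/264196 ≈ -2.6696e+5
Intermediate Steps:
f(T) = -T/2
H(W) = -9 + (5 + W)/(2*W) (H(W) = -9 + (W + 5)/(W + W) = -9 + (5 + W)/((2*W)) = -9 + (5 + W)*(1/(2*W)) = -9 + (5 + W)/(2*W))
E(x) = (3 - (5 + 17*x/2)/x)² (E(x) = ((5 - (-17)*x/2)/(2*((-x/2))) + 3)² = ((-2/x)*(5 + 17*x/2)/2 + 3)² = (-(5 + 17*x/2)/x + 3)² = (3 - (5 + 17*x/2)/x)²)
-266933 - E(-257) = -266933 - (10 + 11*(-257))²/(4*(-257)²) = -266933 - (10 - 2827)²/(4*66049) = -266933 - (-2817)²/(4*66049) = -266933 - 7935489/(4*66049) = -266933 - 1*7935489/264196 = -266933 - 7935489/264196 = -70530566357/264196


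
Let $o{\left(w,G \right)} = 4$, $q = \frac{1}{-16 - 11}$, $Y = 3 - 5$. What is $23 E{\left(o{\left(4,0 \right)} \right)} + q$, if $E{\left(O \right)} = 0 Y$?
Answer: $- \frac{1}{27} \approx -0.037037$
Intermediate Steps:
$Y = -2$
$q = - \frac{1}{27}$ ($q = \frac{1}{-27} = - \frac{1}{27} \approx -0.037037$)
$E{\left(O \right)} = 0$ ($E{\left(O \right)} = 0 \left(-2\right) = 0$)
$23 E{\left(o{\left(4,0 \right)} \right)} + q = 23 \cdot 0 - \frac{1}{27} = 0 - \frac{1}{27} = - \frac{1}{27}$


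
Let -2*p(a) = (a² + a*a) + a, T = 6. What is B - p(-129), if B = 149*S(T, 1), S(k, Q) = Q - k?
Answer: 31663/2 ≈ 15832.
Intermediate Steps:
B = -745 (B = 149*(1 - 1*6) = 149*(1 - 6) = 149*(-5) = -745)
p(a) = -a² - a/2 (p(a) = -((a² + a*a) + a)/2 = -((a² + a²) + a)/2 = -(2*a² + a)/2 = -(a + 2*a²)/2 = -a² - a/2)
B - p(-129) = -745 - (-1)*(-129)*(½ - 129) = -745 - (-1)*(-129)*(-257)/2 = -745 - 1*(-33153/2) = -745 + 33153/2 = 31663/2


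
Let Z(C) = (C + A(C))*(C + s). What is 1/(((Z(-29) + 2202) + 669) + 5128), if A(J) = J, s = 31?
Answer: 1/7883 ≈ 0.00012686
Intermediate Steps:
Z(C) = 2*C*(31 + C) (Z(C) = (C + C)*(C + 31) = (2*C)*(31 + C) = 2*C*(31 + C))
1/(((Z(-29) + 2202) + 669) + 5128) = 1/(((2*(-29)*(31 - 29) + 2202) + 669) + 5128) = 1/(((2*(-29)*2 + 2202) + 669) + 5128) = 1/(((-116 + 2202) + 669) + 5128) = 1/((2086 + 669) + 5128) = 1/(2755 + 5128) = 1/7883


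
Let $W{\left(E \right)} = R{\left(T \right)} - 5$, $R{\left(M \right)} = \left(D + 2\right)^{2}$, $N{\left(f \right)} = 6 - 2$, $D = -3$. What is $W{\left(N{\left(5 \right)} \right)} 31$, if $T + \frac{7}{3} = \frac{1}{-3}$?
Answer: $-124$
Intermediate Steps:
$T = - \frac{8}{3}$ ($T = - \frac{7}{3} + \frac{1}{-3} = - \frac{7}{3} - \frac{1}{3} = - \frac{8}{3} \approx -2.6667$)
$N{\left(f \right)} = 4$
$R{\left(M \right)} = 1$ ($R{\left(M \right)} = \left(-3 + 2\right)^{2} = \left(-1\right)^{2} = 1$)
$W{\left(E \right)} = -4$ ($W{\left(E \right)} = 1 - 5 = -4$)
$W{\left(N{\left(5 \right)} \right)} 31 = \left(-4\right) 31 = -124$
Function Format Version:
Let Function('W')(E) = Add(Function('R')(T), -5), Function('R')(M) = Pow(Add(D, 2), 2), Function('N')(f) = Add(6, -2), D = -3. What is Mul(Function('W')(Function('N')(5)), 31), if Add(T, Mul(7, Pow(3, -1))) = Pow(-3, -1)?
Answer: -124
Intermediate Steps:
T = Rational(-8, 3) (T = Add(Rational(-7, 3), Pow(-3, -1)) = Add(Rational(-7, 3), Rational(-1, 3)) = Rational(-8, 3) ≈ -2.6667)
Function('N')(f) = 4
Function('R')(M) = 1 (Function('R')(M) = Pow(Add(-3, 2), 2) = Pow(-1, 2) = 1)
Function('W')(E) = -4 (Function('W')(E) = Add(1, -5) = -4)
Mul(Function('W')(Function('N')(5)), 31) = Mul(-4, 31) = -124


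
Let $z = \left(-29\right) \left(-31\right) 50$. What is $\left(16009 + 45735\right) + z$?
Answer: $106694$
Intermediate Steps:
$z = 44950$ ($z = 899 \cdot 50 = 44950$)
$\left(16009 + 45735\right) + z = \left(16009 + 45735\right) + 44950 = 61744 + 44950 = 106694$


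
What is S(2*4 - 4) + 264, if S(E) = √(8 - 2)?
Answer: 264 + √6 ≈ 266.45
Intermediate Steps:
S(E) = √6
S(2*4 - 4) + 264 = √6 + 264 = 264 + √6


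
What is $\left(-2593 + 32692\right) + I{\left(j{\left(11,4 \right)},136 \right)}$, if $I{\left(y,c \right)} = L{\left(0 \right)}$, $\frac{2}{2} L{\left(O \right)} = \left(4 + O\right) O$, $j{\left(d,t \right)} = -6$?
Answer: $30099$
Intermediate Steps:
$L{\left(O \right)} = O \left(4 + O\right)$ ($L{\left(O \right)} = \left(4 + O\right) O = O \left(4 + O\right)$)
$I{\left(y,c \right)} = 0$ ($I{\left(y,c \right)} = 0 \left(4 + 0\right) = 0 \cdot 4 = 0$)
$\left(-2593 + 32692\right) + I{\left(j{\left(11,4 \right)},136 \right)} = \left(-2593 + 32692\right) + 0 = 30099 + 0 = 30099$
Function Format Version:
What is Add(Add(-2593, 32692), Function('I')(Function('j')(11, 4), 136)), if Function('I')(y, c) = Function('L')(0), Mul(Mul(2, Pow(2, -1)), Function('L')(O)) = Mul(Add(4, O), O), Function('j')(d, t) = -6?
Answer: 30099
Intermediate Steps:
Function('L')(O) = Mul(O, Add(4, O)) (Function('L')(O) = Mul(Add(4, O), O) = Mul(O, Add(4, O)))
Function('I')(y, c) = 0 (Function('I')(y, c) = Mul(0, Add(4, 0)) = Mul(0, 4) = 0)
Add(Add(-2593, 32692), Function('I')(Function('j')(11, 4), 136)) = Add(Add(-2593, 32692), 0) = Add(30099, 0) = 30099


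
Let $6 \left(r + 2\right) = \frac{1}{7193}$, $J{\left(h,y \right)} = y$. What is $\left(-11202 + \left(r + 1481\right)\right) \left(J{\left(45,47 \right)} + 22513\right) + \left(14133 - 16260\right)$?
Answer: $- \frac{1577806175591}{7193} \approx -2.1935 \cdot 10^{8}$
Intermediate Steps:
$r = - \frac{86315}{43158}$ ($r = -2 + \frac{1}{6 \cdot 7193} = -2 + \frac{1}{6} \cdot \frac{1}{7193} = -2 + \frac{1}{43158} = - \frac{86315}{43158} \approx -2.0$)
$\left(-11202 + \left(r + 1481\right)\right) \left(J{\left(45,47 \right)} + 22513\right) + \left(14133 - 16260\right) = \left(-11202 + \left(- \frac{86315}{43158} + 1481\right)\right) \left(47 + 22513\right) + \left(14133 - 16260\right) = \left(-11202 + \frac{63830683}{43158}\right) 22560 - 2127 = \left(- \frac{419625233}{43158}\right) 22560 - 2127 = - \frac{1577790876080}{7193} - 2127 = - \frac{1577806175591}{7193}$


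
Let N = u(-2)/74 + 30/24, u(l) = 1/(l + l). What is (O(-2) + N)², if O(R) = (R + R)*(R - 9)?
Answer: 179372449/87616 ≈ 2047.3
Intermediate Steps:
u(l) = 1/(2*l)
N = 369/296 (N = ((½)/(-2))/74 + 30/24 = ((½)*(-½))*(1/74) + 30*(1/24) = -¼*1/74 + 5/4 = -1/296 + 5/4 = 369/296 ≈ 1.2466)
O(R) = 2*R*(-9 + R) (O(R) = (2*R)*(-9 + R) = 2*R*(-9 + R))
(O(-2) + N)² = (2*(-2)*(-9 - 2) + 369/296)² = (2*(-2)*(-11) + 369/296)² = (44 + 369/296)² = (13393/296)² = 179372449/87616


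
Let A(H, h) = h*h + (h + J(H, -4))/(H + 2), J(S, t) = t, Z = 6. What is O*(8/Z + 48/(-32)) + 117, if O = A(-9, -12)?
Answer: 1945/21 ≈ 92.619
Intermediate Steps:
A(H, h) = h**2 + (-4 + h)/(2 + H) (A(H, h) = h*h + (h - 4)/(H + 2) = h**2 + (-4 + h)/(2 + H))
O = 1024/7 (O = (-4 - 12 + 2*(-12)**2 - 9*(-12)**2)/(2 - 9) = (-4 - 12 + 2*144 - 9*144)/(-7) = -(-4 - 12 + 288 - 1296)/7 = -1/7*(-1024) = 1024/7 ≈ 146.29)
O*(8/Z + 48/(-32)) + 117 = 1024*(8/6 + 48/(-32))/7 + 117 = 1024*(8*(1/6) + 48*(-1/32))/7 + 117 = 1024*(4/3 - 3/2)/7 + 117 = (1024/7)*(-1/6) + 117 = -512/21 + 117 = 1945/21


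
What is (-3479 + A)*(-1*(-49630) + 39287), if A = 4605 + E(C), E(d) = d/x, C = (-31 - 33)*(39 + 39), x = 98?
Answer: 4683969726/49 ≈ 9.5591e+7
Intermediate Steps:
C = -4992 (C = -64*78 = -4992)
E(d) = d/98
A = 223149/49 (A = 4605 + (1/98)*(-4992) = 4605 - 2496/49 = 223149/49 ≈ 4554.1)
(-3479 + A)*(-1*(-49630) + 39287) = (-3479 + 223149/49)*(-1*(-49630) + 39287) = 52678*(49630 + 39287)/49 = (52678/49)*88917 = 4683969726/49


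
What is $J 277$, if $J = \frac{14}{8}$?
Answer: $\frac{1939}{4} \approx 484.75$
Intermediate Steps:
$J = \frac{7}{4}$ ($J = 14 \cdot \frac{1}{8} = \frac{7}{4} \approx 1.75$)
$J 277 = \frac{7}{4} \cdot 277 = \frac{1939}{4}$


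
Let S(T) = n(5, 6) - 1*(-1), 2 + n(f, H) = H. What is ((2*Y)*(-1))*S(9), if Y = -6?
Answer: 60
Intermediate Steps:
n(f, H) = -2 + H
S(T) = 5 (S(T) = (-2 + 6) - 1*(-1) = 4 + 1 = 5)
((2*Y)*(-1))*S(9) = ((2*(-6))*(-1))*5 = -12*(-1)*5 = 12*5 = 60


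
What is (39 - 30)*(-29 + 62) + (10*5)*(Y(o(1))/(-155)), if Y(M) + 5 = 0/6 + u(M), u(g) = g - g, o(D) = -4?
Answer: 9257/31 ≈ 298.61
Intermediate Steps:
u(g) = 0
Y(M) = -5 (Y(M) = -5 + (0/6 + 0) = -5 + (0*(⅙) + 0) = -5 + (0 + 0) = -5 + 0 = -5)
(39 - 30)*(-29 + 62) + (10*5)*(Y(o(1))/(-155)) = (39 - 30)*(-29 + 62) + (10*5)*(-5/(-155)) = 9*33 + 50*(-5*(-1/155)) = 297 + 50*(1/31) = 297 + 50/31 = 9257/31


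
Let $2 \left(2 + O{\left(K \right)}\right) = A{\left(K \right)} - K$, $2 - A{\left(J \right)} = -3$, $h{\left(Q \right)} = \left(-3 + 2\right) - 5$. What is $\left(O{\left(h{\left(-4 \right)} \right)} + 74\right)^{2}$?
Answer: $\frac{24025}{4} \approx 6006.3$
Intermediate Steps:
$h{\left(Q \right)} = -6$ ($h{\left(Q \right)} = -1 - 5 = -6$)
$A{\left(J \right)} = 5$ ($A{\left(J \right)} = 2 - -3 = 2 + 3 = 5$)
$O{\left(K \right)} = \frac{1}{2} - \frac{K}{2}$ ($O{\left(K \right)} = -2 + \frac{5 - K}{2} = -2 - \left(- \frac{5}{2} + \frac{K}{2}\right) = \frac{1}{2} - \frac{K}{2}$)
$\left(O{\left(h{\left(-4 \right)} \right)} + 74\right)^{2} = \left(\left(\frac{1}{2} - -3\right) + 74\right)^{2} = \left(\left(\frac{1}{2} + 3\right) + 74\right)^{2} = \left(\frac{7}{2} + 74\right)^{2} = \left(\frac{155}{2}\right)^{2} = \frac{24025}{4}$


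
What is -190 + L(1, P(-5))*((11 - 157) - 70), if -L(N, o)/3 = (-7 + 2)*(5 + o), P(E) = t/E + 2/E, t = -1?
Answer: -15742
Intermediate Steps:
P(E) = 1/E (P(E) = -1/E + 2/E = 1/E)
L(N, o) = 75 + 15*o (L(N, o) = -3*(-7 + 2)*(5 + o) = -(-15)*(5 + o) = -3*(-25 - 5*o) = 75 + 15*o)
-190 + L(1, P(-5))*((11 - 157) - 70) = -190 + (75 + 15/(-5))*((11 - 157) - 70) = -190 + (75 + 15*(-⅕))*(-146 - 70) = -190 + (75 - 3)*(-216) = -190 + 72*(-216) = -190 - 15552 = -15742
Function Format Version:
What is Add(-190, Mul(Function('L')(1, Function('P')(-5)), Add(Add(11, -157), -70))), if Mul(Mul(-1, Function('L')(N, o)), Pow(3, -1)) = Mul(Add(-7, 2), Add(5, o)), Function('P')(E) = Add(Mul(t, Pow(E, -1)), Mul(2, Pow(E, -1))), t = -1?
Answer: -15742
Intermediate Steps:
Function('P')(E) = Pow(E, -1) (Function('P')(E) = Add(Mul(-1, Pow(E, -1)), Mul(2, Pow(E, -1))) = Pow(E, -1))
Function('L')(N, o) = Add(75, Mul(15, o)) (Function('L')(N, o) = Mul(-3, Mul(Add(-7, 2), Add(5, o))) = Mul(-3, Mul(-5, Add(5, o))) = Mul(-3, Add(-25, Mul(-5, o))) = Add(75, Mul(15, o)))
Add(-190, Mul(Function('L')(1, Function('P')(-5)), Add(Add(11, -157), -70))) = Add(-190, Mul(Add(75, Mul(15, Pow(-5, -1))), Add(Add(11, -157), -70))) = Add(-190, Mul(Add(75, Mul(15, Rational(-1, 5))), Add(-146, -70))) = Add(-190, Mul(Add(75, -3), -216)) = Add(-190, Mul(72, -216)) = Add(-190, -15552) = -15742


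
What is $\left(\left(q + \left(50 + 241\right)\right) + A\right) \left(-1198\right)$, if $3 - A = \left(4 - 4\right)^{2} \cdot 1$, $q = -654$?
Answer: $431280$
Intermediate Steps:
$A = 3$ ($A = 3 - \left(4 - 4\right)^{2} \cdot 1 = 3 - 0^{2} \cdot 1 = 3 - 0 \cdot 1 = 3 - 0 = 3 + 0 = 3$)
$\left(\left(q + \left(50 + 241\right)\right) + A\right) \left(-1198\right) = \left(\left(-654 + \left(50 + 241\right)\right) + 3\right) \left(-1198\right) = \left(\left(-654 + 291\right) + 3\right) \left(-1198\right) = \left(-363 + 3\right) \left(-1198\right) = \left(-360\right) \left(-1198\right) = 431280$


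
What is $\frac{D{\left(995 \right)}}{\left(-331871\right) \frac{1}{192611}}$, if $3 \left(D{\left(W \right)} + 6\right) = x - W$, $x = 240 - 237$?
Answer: $\frac{194537110}{995613} \approx 195.39$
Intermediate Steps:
$x = 3$ ($x = 240 - 237 = 3$)
$D{\left(W \right)} = -5 - \frac{W}{3}$ ($D{\left(W \right)} = -6 + \frac{3 - W}{3} = -6 - \left(-1 + \frac{W}{3}\right) = -5 - \frac{W}{3}$)
$\frac{D{\left(995 \right)}}{\left(-331871\right) \frac{1}{192611}} = \frac{-5 - \frac{995}{3}}{\left(-331871\right) \frac{1}{192611}} = - \frac{1010}{3 \left(- \frac{331871}{192611}\right)} = \left(- \frac{1010}{3}\right) \left(- \frac{192611}{331871}\right) = \frac{194537110}{995613}$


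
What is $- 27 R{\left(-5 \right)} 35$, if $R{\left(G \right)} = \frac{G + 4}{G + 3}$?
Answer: $- \frac{945}{2} \approx -472.5$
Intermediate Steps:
$R{\left(G \right)} = \frac{4 + G}{3 + G}$
$- 27 R{\left(-5 \right)} 35 = - 27 \frac{4 - 5}{3 - 5} \cdot 35 = - 27 \frac{1}{-2} \left(-1\right) 35 = - 27 \left(\left(- \frac{1}{2}\right) \left(-1\right)\right) 35 = \left(-27\right) \frac{1}{2} \cdot 35 = \left(- \frac{27}{2}\right) 35 = - \frac{945}{2}$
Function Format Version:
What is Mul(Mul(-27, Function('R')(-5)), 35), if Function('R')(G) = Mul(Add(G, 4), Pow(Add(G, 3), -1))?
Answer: Rational(-945, 2) ≈ -472.50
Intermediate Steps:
Function('R')(G) = Mul(Pow(Add(3, G), -1), Add(4, G)) (Function('R')(G) = Mul(Add(4, G), Pow(Add(3, G), -1)) = Mul(Pow(Add(3, G), -1), Add(4, G)))
Mul(Mul(-27, Function('R')(-5)), 35) = Mul(Mul(-27, Mul(Pow(Add(3, -5), -1), Add(4, -5))), 35) = Mul(Mul(-27, Mul(Pow(-2, -1), -1)), 35) = Mul(Mul(-27, Mul(Rational(-1, 2), -1)), 35) = Mul(Mul(-27, Rational(1, 2)), 35) = Mul(Rational(-27, 2), 35) = Rational(-945, 2)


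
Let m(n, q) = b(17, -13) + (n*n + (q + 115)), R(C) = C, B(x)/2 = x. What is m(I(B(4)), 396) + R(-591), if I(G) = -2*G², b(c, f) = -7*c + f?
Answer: 16172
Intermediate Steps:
B(x) = 2*x
b(c, f) = f - 7*c
m(n, q) = -17 + q + n² (m(n, q) = (-13 - 7*17) + (n*n + (q + 115)) = (-13 - 119) + (n² + (115 + q)) = -132 + (115 + q + n²) = -17 + q + n²)
m(I(B(4)), 396) + R(-591) = (-17 + 396 + (-2*(2*4)²)²) - 591 = (-17 + 396 + (-2*8²)²) - 591 = (-17 + 396 + (-2*64)²) - 591 = (-17 + 396 + (-128)²) - 591 = (-17 + 396 + 16384) - 591 = 16763 - 591 = 16172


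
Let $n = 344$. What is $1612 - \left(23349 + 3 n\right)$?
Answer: $-22769$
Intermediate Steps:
$1612 - \left(23349 + 3 n\right) = 1612 - 24381 = -22769$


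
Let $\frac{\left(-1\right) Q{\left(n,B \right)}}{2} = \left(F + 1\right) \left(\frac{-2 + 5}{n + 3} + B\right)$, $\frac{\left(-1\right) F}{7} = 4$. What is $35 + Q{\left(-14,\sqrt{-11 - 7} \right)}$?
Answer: $\frac{223}{11} + 162 i \sqrt{2} \approx 20.273 + 229.1 i$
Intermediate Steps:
$F = -28$ ($F = \left(-7\right) 4 = -28$)
$Q{\left(n,B \right)} = 54 B + \frac{162}{3 + n}$ ($Q{\left(n,B \right)} = - 2 \left(-28 + 1\right) \left(\frac{-2 + 5}{n + 3} + B\right) = - 2 \left(- 27 \left(\frac{3}{3 + n} + B\right)\right) = - 2 \left(- 27 \left(B + \frac{3}{3 + n}\right)\right) = - 2 \left(- \frac{81}{3 + n} - 27 B\right) = 54 B + \frac{162}{3 + n}$)
$35 + Q{\left(-14,\sqrt{-11 - 7} \right)} = 35 + \frac{54 \left(3 + 3 \sqrt{-11 - 7} + \sqrt{-11 - 7} \left(-14\right)\right)}{3 - 14} = 35 + \frac{54 \left(3 + 3 \sqrt{-18} + \sqrt{-18} \left(-14\right)\right)}{-11} = 35 + 54 \left(- \frac{1}{11}\right) \left(3 + 3 \cdot 3 i \sqrt{2} + 3 i \sqrt{2} \left(-14\right)\right) = 35 + 54 \left(- \frac{1}{11}\right) \left(3 + 9 i \sqrt{2} - 42 i \sqrt{2}\right) = 35 + 54 \left(- \frac{1}{11}\right) \left(3 - 33 i \sqrt{2}\right) = 35 - \left(\frac{162}{11} - 162 i \sqrt{2}\right) = \frac{223}{11} + 162 i \sqrt{2}$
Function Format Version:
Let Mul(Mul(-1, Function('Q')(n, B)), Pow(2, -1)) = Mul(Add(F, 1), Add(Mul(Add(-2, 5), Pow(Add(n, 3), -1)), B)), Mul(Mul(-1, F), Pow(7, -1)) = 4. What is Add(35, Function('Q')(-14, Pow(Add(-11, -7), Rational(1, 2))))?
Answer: Add(Rational(223, 11), Mul(162, I, Pow(2, Rational(1, 2)))) ≈ Add(20.273, Mul(229.10, I))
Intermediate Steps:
F = -28 (F = Mul(-7, 4) = -28)
Function('Q')(n, B) = Add(Mul(54, B), Mul(162, Pow(Add(3, n), -1))) (Function('Q')(n, B) = Mul(-2, Mul(Add(-28, 1), Add(Mul(Add(-2, 5), Pow(Add(n, 3), -1)), B))) = Mul(-2, Mul(-27, Add(Mul(3, Pow(Add(3, n), -1)), B))) = Mul(-2, Mul(-27, Add(B, Mul(3, Pow(Add(3, n), -1))))) = Mul(-2, Add(Mul(-81, Pow(Add(3, n), -1)), Mul(-27, B))) = Add(Mul(54, B), Mul(162, Pow(Add(3, n), -1))))
Add(35, Function('Q')(-14, Pow(Add(-11, -7), Rational(1, 2)))) = Add(35, Mul(54, Pow(Add(3, -14), -1), Add(3, Mul(3, Pow(Add(-11, -7), Rational(1, 2))), Mul(Pow(Add(-11, -7), Rational(1, 2)), -14)))) = Add(35, Mul(54, Pow(-11, -1), Add(3, Mul(3, Pow(-18, Rational(1, 2))), Mul(Pow(-18, Rational(1, 2)), -14)))) = Add(35, Mul(54, Rational(-1, 11), Add(3, Mul(3, Mul(3, I, Pow(2, Rational(1, 2)))), Mul(Mul(3, I, Pow(2, Rational(1, 2))), -14)))) = Add(35, Mul(54, Rational(-1, 11), Add(3, Mul(9, I, Pow(2, Rational(1, 2))), Mul(-42, I, Pow(2, Rational(1, 2)))))) = Add(35, Mul(54, Rational(-1, 11), Add(3, Mul(-33, I, Pow(2, Rational(1, 2)))))) = Add(35, Add(Rational(-162, 11), Mul(162, I, Pow(2, Rational(1, 2))))) = Add(Rational(223, 11), Mul(162, I, Pow(2, Rational(1, 2))))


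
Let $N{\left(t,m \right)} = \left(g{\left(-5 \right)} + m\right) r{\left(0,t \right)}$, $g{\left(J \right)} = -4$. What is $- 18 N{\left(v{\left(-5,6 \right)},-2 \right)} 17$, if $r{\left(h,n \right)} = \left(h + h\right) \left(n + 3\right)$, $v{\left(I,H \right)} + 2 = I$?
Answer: $0$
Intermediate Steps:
$v{\left(I,H \right)} = -2 + I$
$r{\left(h,n \right)} = 2 h \left(3 + n\right)$
$N{\left(t,m \right)} = 0$ ($N{\left(t,m \right)} = \left(-4 + m\right) 2 \cdot 0 \left(3 + t\right) = \left(-4 + m\right) 0 = 0$)
$- 18 N{\left(v{\left(-5,6 \right)},-2 \right)} 17 = \left(-18\right) 0 \cdot 17 = 0 \cdot 17 = 0$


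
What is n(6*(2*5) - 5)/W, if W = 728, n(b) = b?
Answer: 55/728 ≈ 0.075549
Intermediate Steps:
n(6*(2*5) - 5)/W = (6*(2*5) - 5)/728 = (6*10 - 5)*(1/728) = (60 - 5)*(1/728) = 55*(1/728) = 55/728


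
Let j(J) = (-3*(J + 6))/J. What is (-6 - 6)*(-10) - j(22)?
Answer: 1362/11 ≈ 123.82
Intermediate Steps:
j(J) = (-18 - 3*J)/J (j(J) = (-3*(6 + J))/J = (-18 - 3*J)/J)
(-6 - 6)*(-10) - j(22) = (-6 - 6)*(-10) - (-3 - 18/22) = -12*(-10) - (-3 - 18*1/22) = 120 - (-3 - 9/11) = 120 - 1*(-42/11) = 120 + 42/11 = 1362/11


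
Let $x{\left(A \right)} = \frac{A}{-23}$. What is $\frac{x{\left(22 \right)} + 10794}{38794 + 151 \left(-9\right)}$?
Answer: $\frac{49648}{172201} \approx 0.28831$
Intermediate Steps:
$x{\left(A \right)} = - \frac{A}{23}$ ($x{\left(A \right)} = A \left(- \frac{1}{23}\right) = - \frac{A}{23}$)
$\frac{x{\left(22 \right)} + 10794}{38794 + 151 \left(-9\right)} = \frac{\left(- \frac{1}{23}\right) 22 + 10794}{38794 + 151 \left(-9\right)} = \frac{- \frac{22}{23} + 10794}{38794 - 1359} = \frac{248240}{23 \cdot 37435} = \frac{248240}{23} \cdot \frac{1}{37435} = \frac{49648}{172201}$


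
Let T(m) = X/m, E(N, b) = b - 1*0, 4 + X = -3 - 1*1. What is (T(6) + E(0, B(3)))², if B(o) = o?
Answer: 25/9 ≈ 2.7778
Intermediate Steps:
X = -8 (X = -4 + (-3 - 1*1) = -4 + (-3 - 1) = -4 - 4 = -8)
E(N, b) = b (E(N, b) = b + 0 = b)
T(m) = -8/m
(T(6) + E(0, B(3)))² = (-8/6 + 3)² = (-8*⅙ + 3)² = (-4/3 + 3)² = (5/3)² = 25/9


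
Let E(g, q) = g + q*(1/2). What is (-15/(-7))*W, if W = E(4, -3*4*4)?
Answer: -300/7 ≈ -42.857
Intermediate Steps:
E(g, q) = g + q/2 (E(g, q) = g + q*(1*(½)) = g + q*(½) = g + q/2)
W = -20 (W = 4 + (-3*4*4)/2 = 4 + (-12*4)/2 = 4 + (½)*(-48) = 4 - 24 = -20)
(-15/(-7))*W = -15/(-7)*(-20) = -15*(-⅐)*(-20) = (15/7)*(-20) = -300/7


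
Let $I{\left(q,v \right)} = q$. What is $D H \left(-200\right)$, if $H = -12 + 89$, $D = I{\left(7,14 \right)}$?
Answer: $-107800$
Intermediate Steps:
$D = 7$
$H = 77$
$D H \left(-200\right) = 7 \cdot 77 \left(-200\right) = 539 \left(-200\right) = -107800$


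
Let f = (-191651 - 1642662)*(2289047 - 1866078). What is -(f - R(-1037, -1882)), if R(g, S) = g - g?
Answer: 775857535297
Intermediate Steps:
R(g, S) = 0
f = -775857535297 (f = -1834313*422969 = -775857535297)
-(f - R(-1037, -1882)) = -(-775857535297 - 1*0) = -(-775857535297 + 0) = -1*(-775857535297) = 775857535297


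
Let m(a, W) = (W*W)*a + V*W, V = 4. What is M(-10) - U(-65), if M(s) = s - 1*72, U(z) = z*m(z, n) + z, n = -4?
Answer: -68657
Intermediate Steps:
m(a, W) = 4*W + a*W² (m(a, W) = (W*W)*a + 4*W = W²*a + 4*W = a*W² + 4*W = 4*W + a*W²)
U(z) = z + z*(-16 + 16*z) (U(z) = z*(-4*(4 - 4*z)) + z = z*(-16 + 16*z) + z = z + z*(-16 + 16*z))
M(s) = -72 + s (M(s) = s - 72 = -72 + s)
M(-10) - U(-65) = (-72 - 10) - (-65)*(-15 + 16*(-65)) = -82 - (-65)*(-15 - 1040) = -82 - (-65)*(-1055) = -82 - 1*68575 = -82 - 68575 = -68657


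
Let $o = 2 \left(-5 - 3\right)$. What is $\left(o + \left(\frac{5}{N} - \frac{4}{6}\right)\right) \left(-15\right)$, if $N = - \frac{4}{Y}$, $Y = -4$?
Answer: $175$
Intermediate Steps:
$o = -16$ ($o = 2 \left(-8\right) = -16$)
$N = 1$ ($N = - \frac{4}{-4} = \left(-4\right) \left(- \frac{1}{4}\right) = 1$)
$\left(o + \left(\frac{5}{N} - \frac{4}{6}\right)\right) \left(-15\right) = \left(-16 + \left(\frac{5}{1} - \frac{4}{6}\right)\right) \left(-15\right) = \left(-16 + \left(5 \cdot 1 - \frac{2}{3}\right)\right) \left(-15\right) = \left(-16 + \left(5 - \frac{2}{3}\right)\right) \left(-15\right) = \left(-16 + \frac{13}{3}\right) \left(-15\right) = \left(- \frac{35}{3}\right) \left(-15\right) = 175$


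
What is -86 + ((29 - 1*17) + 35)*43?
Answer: 1935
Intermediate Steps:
-86 + ((29 - 1*17) + 35)*43 = -86 + ((29 - 17) + 35)*43 = -86 + (12 + 35)*43 = -86 + 47*43 = -86 + 2021 = 1935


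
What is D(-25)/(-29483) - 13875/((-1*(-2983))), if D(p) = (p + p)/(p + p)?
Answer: -409079608/87947789 ≈ -4.6514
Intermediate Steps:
D(p) = 1 (D(p) = (2*p)/((2*p)) = (2*p)*(1/(2*p)) = 1)
D(-25)/(-29483) - 13875/((-1*(-2983))) = 1/(-29483) - 13875/((-1*(-2983))) = 1*(-1/29483) - 13875/2983 = -1/29483 - 13875*1/2983 = -1/29483 - 13875/2983 = -409079608/87947789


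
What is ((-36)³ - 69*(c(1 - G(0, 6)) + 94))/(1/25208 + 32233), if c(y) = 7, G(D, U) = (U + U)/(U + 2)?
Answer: -8192600/4924421 ≈ -1.6637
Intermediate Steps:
G(D, U) = 2*U/(2 + U) (G(D, U) = (2*U)/(2 + U) = 2*U/(2 + U))
((-36)³ - 69*(c(1 - G(0, 6)) + 94))/(1/25208 + 32233) = ((-36)³ - 69*(7 + 94))/(1/25208 + 32233) = (-46656 - 69*101)/(1/25208 + 32233) = (-46656 - 6969)/(812529465/25208) = -53625*25208/812529465 = -8192600/4924421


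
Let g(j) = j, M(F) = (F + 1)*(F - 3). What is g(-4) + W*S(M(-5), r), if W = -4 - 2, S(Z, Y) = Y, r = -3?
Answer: 14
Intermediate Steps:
M(F) = (1 + F)*(-3 + F)
W = -6
g(-4) + W*S(M(-5), r) = -4 - 6*(-3) = -4 + 18 = 14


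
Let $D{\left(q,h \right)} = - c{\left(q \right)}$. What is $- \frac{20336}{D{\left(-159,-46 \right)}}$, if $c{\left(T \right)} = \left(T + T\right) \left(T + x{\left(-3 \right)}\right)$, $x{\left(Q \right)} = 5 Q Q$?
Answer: $\frac{5084}{9063} \approx 0.56096$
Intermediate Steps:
$x{\left(Q \right)} = 5 Q^{2}$
$c{\left(T \right)} = 2 T \left(45 + T\right)$ ($c{\left(T \right)} = \left(T + T\right) \left(T + 5 \left(-3\right)^{2}\right) = 2 T \left(T + 5 \cdot 9\right) = 2 T \left(T + 45\right) = 2 T \left(45 + T\right)$)
$D{\left(q,h \right)} = - 2 q \left(45 + q\right)$
$- \frac{20336}{D{\left(-159,-46 \right)}} = - \frac{20336}{\left(-2\right) \left(-159\right) \left(45 - 159\right)} = - \frac{20336}{\left(-2\right) \left(-159\right) \left(-114\right)} = - \frac{20336}{-36252} = \left(-20336\right) \left(- \frac{1}{36252}\right) = \frac{5084}{9063}$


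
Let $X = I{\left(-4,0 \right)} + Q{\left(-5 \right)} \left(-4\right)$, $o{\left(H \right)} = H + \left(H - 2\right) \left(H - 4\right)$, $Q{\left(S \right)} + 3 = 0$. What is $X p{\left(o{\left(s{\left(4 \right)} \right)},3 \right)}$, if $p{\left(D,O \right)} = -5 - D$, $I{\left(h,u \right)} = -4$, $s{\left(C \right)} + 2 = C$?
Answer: $-56$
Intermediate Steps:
$s{\left(C \right)} = -2 + C$
$Q{\left(S \right)} = -3$ ($Q{\left(S \right)} = -3 + 0 = -3$)
$o{\left(H \right)} = H + \left(-4 + H\right) \left(-2 + H\right)$ ($o{\left(H \right)} = H + \left(-2 + H\right) \left(-4 + H\right) = H + \left(-4 + H\right) \left(-2 + H\right)$)
$X = 8$ ($X = -4 - -12 = -4 + 12 = 8$)
$X p{\left(o{\left(s{\left(4 \right)} \right)},3 \right)} = 8 \left(-5 - \left(8 + \left(-2 + 4\right)^{2} - 5 \left(-2 + 4\right)\right)\right) = 8 \left(-5 - \left(8 + 2^{2} - 10\right)\right) = 8 \left(-5 - \left(8 + 4 - 10\right)\right) = 8 \left(-5 - 2\right) = 8 \left(-7\right) = -56$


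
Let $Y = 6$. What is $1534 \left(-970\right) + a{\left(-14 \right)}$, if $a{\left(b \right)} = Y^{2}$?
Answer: $-1487944$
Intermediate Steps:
$a{\left(b \right)} = 36$ ($a{\left(b \right)} = 6^{2} = 36$)
$1534 \left(-970\right) + a{\left(-14 \right)} = 1534 \left(-970\right) + 36 = -1487980 + 36 = -1487944$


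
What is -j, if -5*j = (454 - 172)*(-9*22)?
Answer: -55836/5 ≈ -11167.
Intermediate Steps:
j = 55836/5 (j = -(454 - 172)*(-9*22)/5 = -282*(-198)/5 = -⅕*(-55836) = 55836/5 ≈ 11167.)
-j = -1*55836/5 = -55836/5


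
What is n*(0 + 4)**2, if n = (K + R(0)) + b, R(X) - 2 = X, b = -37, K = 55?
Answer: 320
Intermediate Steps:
R(X) = 2 + X
n = 20 (n = (55 + (2 + 0)) - 37 = (55 + 2) - 37 = 57 - 37 = 20)
n*(0 + 4)**2 = 20*(0 + 4)**2 = 20*4**2 = 20*16 = 320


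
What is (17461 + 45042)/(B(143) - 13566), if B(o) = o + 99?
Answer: -62503/13324 ≈ -4.6910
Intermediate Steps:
B(o) = 99 + o
(17461 + 45042)/(B(143) - 13566) = (17461 + 45042)/((99 + 143) - 13566) = 62503/(242 - 13566) = 62503/(-13324) = 62503*(-1/13324) = -62503/13324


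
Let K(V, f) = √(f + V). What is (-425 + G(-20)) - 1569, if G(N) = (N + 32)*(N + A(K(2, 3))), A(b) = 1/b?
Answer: -2234 + 12*√5/5 ≈ -2228.6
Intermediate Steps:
K(V, f) = √(V + f)
G(N) = (32 + N)*(N + √5/5) (G(N) = (N + 32)*(N + 1/(√(2 + 3))) = (32 + N)*(N + 1/(√5)) = (32 + N)*(N + √5/5))
(-425 + G(-20)) - 1569 = (-425 + ((-20)² + 32*(-20) + 32*√5/5 + (⅕)*(-20)*√5)) - 1569 = (-425 + (400 - 640 + 32*√5/5 - 4*√5)) - 1569 = (-425 + (-240 + 12*√5/5)) - 1569 = (-665 + 12*√5/5) - 1569 = -2234 + 12*√5/5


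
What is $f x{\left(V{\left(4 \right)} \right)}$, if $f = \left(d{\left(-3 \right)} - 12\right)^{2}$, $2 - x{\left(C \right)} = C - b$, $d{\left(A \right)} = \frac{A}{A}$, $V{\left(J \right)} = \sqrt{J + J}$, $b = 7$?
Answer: $1089 - 242 \sqrt{2} \approx 746.76$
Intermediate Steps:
$V{\left(J \right)} = \sqrt{2} \sqrt{J}$ ($V{\left(J \right)} = \sqrt{2 J} = \sqrt{2} \sqrt{J}$)
$d{\left(A \right)} = 1$
$x{\left(C \right)} = 9 - C$ ($x{\left(C \right)} = 2 - \left(C - 7\right) = 2 - \left(-7 + C\right) = 9 - C$)
$f = 121$ ($f = \left(1 - 12\right)^{2} = \left(-11\right)^{2} = 121$)
$f x{\left(V{\left(4 \right)} \right)} = 121 \left(9 - \sqrt{2} \sqrt{4}\right) = 121 \left(9 - \sqrt{2} \cdot 2\right) = 121 \left(9 - 2 \sqrt{2}\right) = 1089 - 242 \sqrt{2}$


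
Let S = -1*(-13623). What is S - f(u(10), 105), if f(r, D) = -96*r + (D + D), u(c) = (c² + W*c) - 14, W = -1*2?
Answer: 19749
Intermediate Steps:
W = -2
u(c) = -14 + c² - 2*c (u(c) = (c² - 2*c) - 14 = -14 + c² - 2*c)
f(r, D) = -96*r + 2*D
S = 13623
S - f(u(10), 105) = 13623 - (-96*(-14 + 10² - 2*10) + 2*105) = 13623 - (-96*(-14 + 100 - 20) + 210) = 13623 - (-96*66 + 210) = 13623 - (-6336 + 210) = 13623 - 1*(-6126) = 13623 + 6126 = 19749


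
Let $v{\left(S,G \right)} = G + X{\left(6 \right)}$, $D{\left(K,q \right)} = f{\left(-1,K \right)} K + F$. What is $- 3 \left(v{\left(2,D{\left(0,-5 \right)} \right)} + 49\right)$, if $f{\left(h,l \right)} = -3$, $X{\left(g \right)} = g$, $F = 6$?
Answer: $-183$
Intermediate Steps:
$D{\left(K,q \right)} = 6 - 3 K$ ($D{\left(K,q \right)} = - 3 K + 6 = 6 - 3 K$)
$v{\left(S,G \right)} = 6 + G$ ($v{\left(S,G \right)} = G + 6 = 6 + G$)
$- 3 \left(v{\left(2,D{\left(0,-5 \right)} \right)} + 49\right) = - 3 \left(\left(6 + \left(6 - 0\right)\right) + 49\right) = - 3 \left(\left(6 + \left(6 + 0\right)\right) + 49\right) = - 3 \left(\left(6 + 6\right) + 49\right) = - 3 \left(12 + 49\right) = \left(-3\right) 61 = -183$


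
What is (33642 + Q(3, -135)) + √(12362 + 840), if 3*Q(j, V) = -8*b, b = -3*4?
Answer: 33674 + √13202 ≈ 33789.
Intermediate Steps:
b = -12
Q(j, V) = 32 (Q(j, V) = (-8*(-12))/3 = (⅓)*96 = 32)
(33642 + Q(3, -135)) + √(12362 + 840) = (33642 + 32) + √(12362 + 840) = 33674 + √13202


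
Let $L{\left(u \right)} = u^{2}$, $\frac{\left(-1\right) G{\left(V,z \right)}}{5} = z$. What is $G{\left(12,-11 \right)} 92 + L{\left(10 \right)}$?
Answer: $5160$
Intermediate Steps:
$G{\left(V,z \right)} = - 5 z$
$G{\left(12,-11 \right)} 92 + L{\left(10 \right)} = \left(-5\right) \left(-11\right) 92 + 10^{2} = 55 \cdot 92 + 100 = 5060 + 100 = 5160$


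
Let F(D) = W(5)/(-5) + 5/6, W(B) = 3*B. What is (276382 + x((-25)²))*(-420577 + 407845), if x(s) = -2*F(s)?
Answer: -3518950796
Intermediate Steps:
F(D) = -13/6 (F(D) = (3*5)/(-5) + 5/6 = 15*(-⅕) + 5*(⅙) = -3 + ⅚ = -13/6)
x(s) = 13/3 (x(s) = -2*(-13/6) = 13/3)
(276382 + x((-25)²))*(-420577 + 407845) = (276382 + 13/3)*(-420577 + 407845) = (829159/3)*(-12732) = -3518950796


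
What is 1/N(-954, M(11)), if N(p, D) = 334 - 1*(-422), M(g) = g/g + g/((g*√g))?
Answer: 1/756 ≈ 0.0013228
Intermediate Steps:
M(g) = 1 + g^(-½) (M(g) = 1 + g/(g^(3/2)) = 1 + g/g^(3/2) = 1 + g^(-½))
N(p, D) = 756 (N(p, D) = 334 + 422 = 756)
1/N(-954, M(11)) = 1/756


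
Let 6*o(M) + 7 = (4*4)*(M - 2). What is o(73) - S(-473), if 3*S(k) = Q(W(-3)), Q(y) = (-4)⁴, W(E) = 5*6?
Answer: 617/6 ≈ 102.83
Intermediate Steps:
W(E) = 30
Q(y) = 256
S(k) = 256/3 (S(k) = (⅓)*256 = 256/3)
o(M) = -13/2 + 8*M/3 (o(M) = -7/6 + ((4*4)*(M - 2))/6 = -7/6 + (16*(-2 + M))/6 = -7/6 + (-32 + 16*M)/6 = -7/6 + (-16/3 + 8*M/3) = -13/2 + 8*M/3)
o(73) - S(-473) = (-13/2 + (8/3)*73) - 1*256/3 = (-13/2 + 584/3) - 256/3 = 1129/6 - 256/3 = 617/6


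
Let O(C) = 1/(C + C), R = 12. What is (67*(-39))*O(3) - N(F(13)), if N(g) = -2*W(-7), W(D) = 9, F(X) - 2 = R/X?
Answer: -835/2 ≈ -417.50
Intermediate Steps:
O(C) = 1/(2*C)
F(X) = 2 + 12/X
N(g) = -18 (N(g) = -2*9 = -18)
(67*(-39))*O(3) - N(F(13)) = (67*(-39))*((1/2)/3) - 1*(-18) = -2613/(2*3) + 18 = -2613*1/6 + 18 = -871/2 + 18 = -835/2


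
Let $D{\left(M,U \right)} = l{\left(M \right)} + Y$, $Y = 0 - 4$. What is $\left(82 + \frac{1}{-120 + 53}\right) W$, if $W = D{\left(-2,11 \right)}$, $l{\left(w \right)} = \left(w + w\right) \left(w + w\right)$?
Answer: $\frac{65916}{67} \approx 983.82$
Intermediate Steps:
$Y = -4$
$l{\left(w \right)} = 4 w^{2}$ ($l{\left(w \right)} = 2 w 2 w = 4 w^{2}$)
$D{\left(M,U \right)} = -4 + 4 M^{2}$ ($D{\left(M,U \right)} = 4 M^{2} - 4 = -4 + 4 M^{2}$)
$W = 12$ ($W = -4 + 4 \left(-2\right)^{2} = -4 + 4 \cdot 4 = -4 + 16 = 12$)
$\left(82 + \frac{1}{-120 + 53}\right) W = \left(82 + \frac{1}{-120 + 53}\right) 12 = \left(82 + \frac{1}{-67}\right) 12 = \left(82 - \frac{1}{67}\right) 12 = \frac{5493}{67} \cdot 12 = \frac{65916}{67}$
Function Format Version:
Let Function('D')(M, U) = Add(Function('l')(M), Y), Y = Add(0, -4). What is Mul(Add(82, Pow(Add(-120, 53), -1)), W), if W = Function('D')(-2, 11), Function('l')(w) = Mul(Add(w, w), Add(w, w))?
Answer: Rational(65916, 67) ≈ 983.82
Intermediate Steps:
Y = -4
Function('l')(w) = Mul(4, Pow(w, 2)) (Function('l')(w) = Mul(Mul(2, w), Mul(2, w)) = Mul(4, Pow(w, 2)))
Function('D')(M, U) = Add(-4, Mul(4, Pow(M, 2))) (Function('D')(M, U) = Add(Mul(4, Pow(M, 2)), -4) = Add(-4, Mul(4, Pow(M, 2))))
W = 12 (W = Add(-4, Mul(4, Pow(-2, 2))) = Add(-4, Mul(4, 4)) = Add(-4, 16) = 12)
Mul(Add(82, Pow(Add(-120, 53), -1)), W) = Mul(Add(82, Pow(Add(-120, 53), -1)), 12) = Mul(Add(82, Pow(-67, -1)), 12) = Mul(Add(82, Rational(-1, 67)), 12) = Mul(Rational(5493, 67), 12) = Rational(65916, 67)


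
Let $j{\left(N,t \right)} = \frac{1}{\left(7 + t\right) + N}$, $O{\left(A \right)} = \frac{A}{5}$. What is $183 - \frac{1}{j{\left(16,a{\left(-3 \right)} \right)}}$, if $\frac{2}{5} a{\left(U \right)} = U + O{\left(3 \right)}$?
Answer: $166$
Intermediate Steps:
$O{\left(A \right)} = \frac{A}{5}$ ($O{\left(A \right)} = A \frac{1}{5} = \frac{A}{5}$)
$a{\left(U \right)} = \frac{3}{2} + \frac{5 U}{2}$ ($a{\left(U \right)} = \frac{5 \left(U + \frac{1}{5} \cdot 3\right)}{2} = \frac{5 \left(U + \frac{3}{5}\right)}{2} = \frac{5 \left(\frac{3}{5} + U\right)}{2} = \frac{3}{2} + \frac{5 U}{2}$)
$j{\left(N,t \right)} = \frac{1}{7 + N + t}$
$183 - \frac{1}{j{\left(16,a{\left(-3 \right)} \right)}} = 183 - \frac{1}{\frac{1}{7 + 16 + \left(\frac{3}{2} + \frac{5}{2} \left(-3\right)\right)}} = 183 - \frac{1}{\frac{1}{7 + 16 + \left(\frac{3}{2} - \frac{15}{2}\right)}} = 183 - \frac{1}{\frac{1}{7 + 16 - 6}} = 183 - \frac{1}{\frac{1}{17}} = 183 - 17 = 166$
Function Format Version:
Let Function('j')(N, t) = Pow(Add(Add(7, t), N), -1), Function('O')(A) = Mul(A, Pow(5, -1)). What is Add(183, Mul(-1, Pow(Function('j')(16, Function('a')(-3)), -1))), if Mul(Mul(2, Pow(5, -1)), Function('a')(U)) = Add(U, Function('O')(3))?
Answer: 166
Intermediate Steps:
Function('O')(A) = Mul(Rational(1, 5), A) (Function('O')(A) = Mul(A, Rational(1, 5)) = Mul(Rational(1, 5), A))
Function('a')(U) = Add(Rational(3, 2), Mul(Rational(5, 2), U)) (Function('a')(U) = Mul(Rational(5, 2), Add(U, Mul(Rational(1, 5), 3))) = Mul(Rational(5, 2), Add(U, Rational(3, 5))) = Mul(Rational(5, 2), Add(Rational(3, 5), U)) = Add(Rational(3, 2), Mul(Rational(5, 2), U)))
Function('j')(N, t) = Pow(Add(7, N, t), -1)
Add(183, Mul(-1, Pow(Function('j')(16, Function('a')(-3)), -1))) = Add(183, Mul(-1, Pow(Pow(Add(7, 16, Add(Rational(3, 2), Mul(Rational(5, 2), -3))), -1), -1))) = Add(183, Mul(-1, Pow(Pow(Add(7, 16, Add(Rational(3, 2), Rational(-15, 2))), -1), -1))) = Add(183, Mul(-1, Pow(Pow(Add(7, 16, -6), -1), -1))) = Add(183, Mul(-1, Pow(Pow(17, -1), -1))) = Add(183, Mul(-1, Pow(Rational(1, 17), -1))) = Add(183, Mul(-1, 17)) = Add(183, -17) = 166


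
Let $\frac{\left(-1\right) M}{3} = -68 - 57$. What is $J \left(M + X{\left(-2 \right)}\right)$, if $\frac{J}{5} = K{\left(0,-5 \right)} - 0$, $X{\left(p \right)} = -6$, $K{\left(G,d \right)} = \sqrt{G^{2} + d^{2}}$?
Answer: $9225$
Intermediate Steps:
$M = 375$ ($M = - 3 \left(-68 - 57\right) = \left(-3\right) \left(-125\right) = 375$)
$J = 25$ ($J = 5 \left(\sqrt{0^{2} + \left(-5\right)^{2}} - 0\right) = 5 \left(\sqrt{0 + 25} + 0\right) = 5 \left(\sqrt{25} + 0\right) = 5 \left(5 + 0\right) = 5 \cdot 5 = 25$)
$J \left(M + X{\left(-2 \right)}\right) = 25 \left(375 - 6\right) = 25 \cdot 369 = 9225$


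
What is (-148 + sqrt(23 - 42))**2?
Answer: (148 - I*sqrt(19))**2 ≈ 21885.0 - 1290.2*I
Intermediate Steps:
(-148 + sqrt(23 - 42))**2 = (-148 + sqrt(-19))**2 = (-148 + I*sqrt(19))**2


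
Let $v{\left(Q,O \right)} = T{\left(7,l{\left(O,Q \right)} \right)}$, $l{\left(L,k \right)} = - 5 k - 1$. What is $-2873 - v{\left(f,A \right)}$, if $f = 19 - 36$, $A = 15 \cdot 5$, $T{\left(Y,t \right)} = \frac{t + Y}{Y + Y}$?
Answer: $- \frac{5759}{2} \approx -2879.5$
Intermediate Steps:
$l{\left(L,k \right)} = -1 - 5 k$
$T{\left(Y,t \right)} = \frac{Y + t}{2 Y}$
$A = 75$
$f = -17$ ($f = 19 - 36 = -17$)
$v{\left(Q,O \right)} = \frac{3}{7} - \frac{5 Q}{14}$ ($v{\left(Q,O \right)} = \frac{7 - \left(1 + 5 Q\right)}{2 \cdot 7} = \frac{1}{2} \cdot \frac{1}{7} \left(6 - 5 Q\right) = \frac{3}{7} - \frac{5 Q}{14}$)
$-2873 - v{\left(f,A \right)} = -2873 - \left(\frac{3}{7} - - \frac{85}{14}\right) = -2873 - \left(\frac{3}{7} + \frac{85}{14}\right) = -2873 - \frac{13}{2} = - \frac{5759}{2}$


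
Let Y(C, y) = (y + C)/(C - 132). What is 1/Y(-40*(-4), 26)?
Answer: 14/93 ≈ 0.15054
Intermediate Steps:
Y(C, y) = (C + y)/(-132 + C)
1/Y(-40*(-4), 26) = 1/((-40*(-4) + 26)/(-132 - 40*(-4))) = 1/((160 + 26)/(-132 + 160)) = 1/(186/28) = 1/((1/28)*186) = 1/(93/14) = 14/93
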